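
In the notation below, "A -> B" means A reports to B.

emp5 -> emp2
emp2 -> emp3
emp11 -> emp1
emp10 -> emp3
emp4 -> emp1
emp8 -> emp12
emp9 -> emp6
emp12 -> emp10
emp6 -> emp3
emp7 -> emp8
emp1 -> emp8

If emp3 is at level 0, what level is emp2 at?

1

Chain from emp2 up to emp3: emp2 → emp3. That is 1 step up, so emp2 is 1 level below emp3.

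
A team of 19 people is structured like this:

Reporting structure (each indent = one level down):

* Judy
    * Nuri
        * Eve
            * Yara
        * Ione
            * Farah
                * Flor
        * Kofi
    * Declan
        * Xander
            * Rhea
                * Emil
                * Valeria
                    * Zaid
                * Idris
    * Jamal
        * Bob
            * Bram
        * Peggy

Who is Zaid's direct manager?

Valeria

Zaid reports directly to Valeria.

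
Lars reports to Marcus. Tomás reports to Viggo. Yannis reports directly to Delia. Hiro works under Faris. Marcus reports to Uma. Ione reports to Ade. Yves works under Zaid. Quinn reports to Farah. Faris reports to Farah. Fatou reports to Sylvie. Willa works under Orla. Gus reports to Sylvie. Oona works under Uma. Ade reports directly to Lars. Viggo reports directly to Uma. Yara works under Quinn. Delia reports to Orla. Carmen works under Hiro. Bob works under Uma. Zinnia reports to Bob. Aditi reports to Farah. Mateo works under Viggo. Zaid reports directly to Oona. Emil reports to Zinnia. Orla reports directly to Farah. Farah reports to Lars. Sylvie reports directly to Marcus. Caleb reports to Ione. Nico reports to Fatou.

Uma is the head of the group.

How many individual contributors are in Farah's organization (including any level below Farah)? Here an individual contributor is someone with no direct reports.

The people in Farah's organization with no one reporting to them are Yara, Aditi, Willa, Yannis, Carmen. That is 5.

5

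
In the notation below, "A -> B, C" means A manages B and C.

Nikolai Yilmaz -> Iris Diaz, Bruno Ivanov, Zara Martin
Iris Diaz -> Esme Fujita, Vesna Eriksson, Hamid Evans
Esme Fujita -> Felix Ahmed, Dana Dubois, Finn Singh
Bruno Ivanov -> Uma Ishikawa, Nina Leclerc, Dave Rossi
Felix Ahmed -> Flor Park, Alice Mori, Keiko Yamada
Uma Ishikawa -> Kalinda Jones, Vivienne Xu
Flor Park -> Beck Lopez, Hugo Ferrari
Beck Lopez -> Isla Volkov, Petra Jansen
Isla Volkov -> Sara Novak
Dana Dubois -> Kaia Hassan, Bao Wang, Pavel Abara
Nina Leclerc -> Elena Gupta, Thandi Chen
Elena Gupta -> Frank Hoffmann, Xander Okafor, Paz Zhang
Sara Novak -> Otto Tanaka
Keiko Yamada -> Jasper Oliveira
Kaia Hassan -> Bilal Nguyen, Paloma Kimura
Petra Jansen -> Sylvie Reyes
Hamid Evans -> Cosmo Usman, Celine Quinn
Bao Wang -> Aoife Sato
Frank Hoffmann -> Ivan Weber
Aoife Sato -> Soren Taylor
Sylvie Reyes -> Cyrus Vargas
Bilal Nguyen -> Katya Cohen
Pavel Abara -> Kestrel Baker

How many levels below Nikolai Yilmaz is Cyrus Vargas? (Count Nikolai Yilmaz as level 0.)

8

Chain from Cyrus Vargas up to Nikolai Yilmaz: Cyrus Vargas → Sylvie Reyes → Petra Jansen → Beck Lopez → Flor Park → Felix Ahmed → Esme Fujita → Iris Diaz → Nikolai Yilmaz. That is 8 steps up, so Cyrus Vargas is 8 levels below Nikolai Yilmaz.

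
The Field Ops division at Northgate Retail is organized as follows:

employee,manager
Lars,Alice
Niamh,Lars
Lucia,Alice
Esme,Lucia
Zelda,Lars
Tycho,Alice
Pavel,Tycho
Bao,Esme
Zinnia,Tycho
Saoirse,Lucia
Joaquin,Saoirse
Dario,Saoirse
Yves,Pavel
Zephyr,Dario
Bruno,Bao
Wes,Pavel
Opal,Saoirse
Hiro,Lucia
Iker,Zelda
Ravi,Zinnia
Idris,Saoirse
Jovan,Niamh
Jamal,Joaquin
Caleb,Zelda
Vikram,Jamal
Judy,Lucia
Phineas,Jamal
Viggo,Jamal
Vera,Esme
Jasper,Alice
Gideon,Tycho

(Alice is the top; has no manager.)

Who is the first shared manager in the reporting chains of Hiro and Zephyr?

Lucia

Hiro's chain of managers is Lucia, Alice. Zephyr's chain of managers is Dario, Saoirse, Lucia, Alice. The first manager that appears in both chains is Lucia.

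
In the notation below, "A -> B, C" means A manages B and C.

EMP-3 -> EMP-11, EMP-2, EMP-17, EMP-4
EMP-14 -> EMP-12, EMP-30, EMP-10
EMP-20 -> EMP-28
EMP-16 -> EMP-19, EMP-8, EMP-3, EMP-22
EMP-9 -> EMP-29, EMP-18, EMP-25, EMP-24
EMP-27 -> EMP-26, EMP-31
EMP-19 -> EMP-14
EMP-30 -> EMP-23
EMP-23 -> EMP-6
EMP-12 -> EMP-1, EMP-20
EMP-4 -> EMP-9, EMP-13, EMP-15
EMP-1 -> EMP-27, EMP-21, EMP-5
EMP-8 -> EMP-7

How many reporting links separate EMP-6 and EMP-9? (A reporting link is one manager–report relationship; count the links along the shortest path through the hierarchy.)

8

EMP-6 is 5 levels below EMP-16, and EMP-9 is 3 levels below EMP-16 (their lowest common manager). The shortest path runs up from EMP-6 to EMP-16 and back down to EMP-9: 5 + 3 = 8 links.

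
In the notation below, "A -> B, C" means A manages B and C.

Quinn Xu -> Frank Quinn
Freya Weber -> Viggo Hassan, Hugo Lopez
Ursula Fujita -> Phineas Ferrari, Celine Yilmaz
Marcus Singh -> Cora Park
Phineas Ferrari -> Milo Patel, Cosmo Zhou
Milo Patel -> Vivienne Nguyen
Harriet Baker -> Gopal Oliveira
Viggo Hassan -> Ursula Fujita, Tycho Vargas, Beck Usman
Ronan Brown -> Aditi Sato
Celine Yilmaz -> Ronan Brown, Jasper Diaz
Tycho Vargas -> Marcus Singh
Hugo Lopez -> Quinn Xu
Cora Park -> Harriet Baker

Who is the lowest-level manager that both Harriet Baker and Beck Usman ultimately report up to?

Harriet Baker's chain of managers is Cora Park, Marcus Singh, Tycho Vargas, Viggo Hassan, Freya Weber. Beck Usman's chain of managers is Viggo Hassan, Freya Weber. The first manager that appears in both chains is Viggo Hassan.

Viggo Hassan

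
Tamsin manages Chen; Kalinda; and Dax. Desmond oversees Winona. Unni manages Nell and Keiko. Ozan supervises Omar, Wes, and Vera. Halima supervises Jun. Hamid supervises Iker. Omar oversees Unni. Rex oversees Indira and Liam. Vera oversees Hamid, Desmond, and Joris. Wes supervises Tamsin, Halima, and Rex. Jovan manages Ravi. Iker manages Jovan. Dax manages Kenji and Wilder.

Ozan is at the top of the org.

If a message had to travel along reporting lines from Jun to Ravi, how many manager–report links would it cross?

Jun is 3 levels below Ozan, and Ravi is 5 levels below Ozan (their lowest common manager). The shortest path runs up from Jun to Ozan and back down to Ravi: 3 + 5 = 8 links.

8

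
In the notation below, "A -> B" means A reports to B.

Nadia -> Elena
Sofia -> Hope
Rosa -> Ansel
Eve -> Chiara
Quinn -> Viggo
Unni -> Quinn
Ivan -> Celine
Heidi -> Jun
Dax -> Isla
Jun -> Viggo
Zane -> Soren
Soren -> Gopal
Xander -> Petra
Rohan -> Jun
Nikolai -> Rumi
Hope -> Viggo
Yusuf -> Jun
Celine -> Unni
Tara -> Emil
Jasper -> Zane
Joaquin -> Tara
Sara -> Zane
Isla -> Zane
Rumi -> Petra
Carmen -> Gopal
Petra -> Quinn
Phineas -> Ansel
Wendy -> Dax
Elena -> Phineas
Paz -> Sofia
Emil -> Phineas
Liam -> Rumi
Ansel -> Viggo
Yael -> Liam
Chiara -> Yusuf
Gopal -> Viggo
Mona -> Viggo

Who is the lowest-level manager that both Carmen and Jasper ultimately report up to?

Gopal

Carmen's chain of managers is Gopal, Viggo. Jasper's chain of managers is Zane, Soren, Gopal, Viggo. The first manager that appears in both chains is Gopal.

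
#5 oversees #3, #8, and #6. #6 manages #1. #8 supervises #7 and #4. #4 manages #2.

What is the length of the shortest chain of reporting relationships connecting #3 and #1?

#3 is 1 level below #5, and #1 is 2 levels below #5 (their lowest common manager). The shortest path runs up from #3 to #5 and back down to #1: 1 + 2 = 3 links.

3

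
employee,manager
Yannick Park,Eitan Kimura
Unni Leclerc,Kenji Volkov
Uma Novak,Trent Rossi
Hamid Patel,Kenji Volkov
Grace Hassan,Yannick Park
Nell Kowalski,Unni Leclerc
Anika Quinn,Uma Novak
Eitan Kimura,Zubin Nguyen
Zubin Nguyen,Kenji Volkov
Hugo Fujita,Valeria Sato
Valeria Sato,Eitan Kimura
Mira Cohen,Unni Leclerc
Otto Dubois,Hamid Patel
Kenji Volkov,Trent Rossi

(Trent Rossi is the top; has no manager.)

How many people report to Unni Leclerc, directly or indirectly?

Unni Leclerc directly manages Nell Kowalski, Mira Cohen. Nell Kowalski has no reports. Mira Cohen has no reports. So Unni Leclerc's organization is 2 direct reports plus everyone under them: 1 + 1 = 2.

2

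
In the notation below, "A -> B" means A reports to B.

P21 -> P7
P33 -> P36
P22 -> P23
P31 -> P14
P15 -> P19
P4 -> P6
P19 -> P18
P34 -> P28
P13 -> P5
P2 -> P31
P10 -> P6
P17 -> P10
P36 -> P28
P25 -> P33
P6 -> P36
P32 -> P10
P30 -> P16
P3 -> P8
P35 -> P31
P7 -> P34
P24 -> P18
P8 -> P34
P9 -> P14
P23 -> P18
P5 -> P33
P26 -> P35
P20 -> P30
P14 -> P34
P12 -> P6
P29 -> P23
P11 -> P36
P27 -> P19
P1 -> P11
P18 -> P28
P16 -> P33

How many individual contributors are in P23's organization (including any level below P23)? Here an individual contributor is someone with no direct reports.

2

The people in P23's organization with no one reporting to them are P29, P22. That is 2.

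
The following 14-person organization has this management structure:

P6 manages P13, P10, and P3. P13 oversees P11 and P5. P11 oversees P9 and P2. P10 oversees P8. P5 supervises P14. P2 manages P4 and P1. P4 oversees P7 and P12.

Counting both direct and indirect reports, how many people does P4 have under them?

P4 directly manages P7, P12. P7 has no reports. P12 has no reports. So P4's organization is 2 direct reports plus everyone under them: 1 + 1 = 2.

2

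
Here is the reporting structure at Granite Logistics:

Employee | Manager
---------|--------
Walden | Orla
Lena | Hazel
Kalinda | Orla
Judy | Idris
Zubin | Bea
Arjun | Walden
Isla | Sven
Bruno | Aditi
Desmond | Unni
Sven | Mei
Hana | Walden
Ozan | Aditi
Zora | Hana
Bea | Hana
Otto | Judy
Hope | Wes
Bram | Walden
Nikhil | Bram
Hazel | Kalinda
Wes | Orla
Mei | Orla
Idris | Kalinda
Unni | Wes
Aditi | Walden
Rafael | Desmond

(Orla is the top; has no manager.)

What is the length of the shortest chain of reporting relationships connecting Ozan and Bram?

Ozan is 2 levels below Walden, and Bram is 1 level below Walden (their lowest common manager). The shortest path runs up from Ozan to Walden and back down to Bram: 2 + 1 = 3 links.

3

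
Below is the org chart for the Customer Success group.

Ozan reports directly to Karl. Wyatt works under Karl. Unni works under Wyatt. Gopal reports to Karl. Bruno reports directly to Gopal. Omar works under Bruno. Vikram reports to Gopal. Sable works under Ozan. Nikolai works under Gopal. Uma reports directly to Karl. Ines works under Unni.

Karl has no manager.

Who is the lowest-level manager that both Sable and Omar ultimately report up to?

Sable's chain of managers is Ozan, Karl. Omar's chain of managers is Bruno, Gopal, Karl. The first manager that appears in both chains is Karl.

Karl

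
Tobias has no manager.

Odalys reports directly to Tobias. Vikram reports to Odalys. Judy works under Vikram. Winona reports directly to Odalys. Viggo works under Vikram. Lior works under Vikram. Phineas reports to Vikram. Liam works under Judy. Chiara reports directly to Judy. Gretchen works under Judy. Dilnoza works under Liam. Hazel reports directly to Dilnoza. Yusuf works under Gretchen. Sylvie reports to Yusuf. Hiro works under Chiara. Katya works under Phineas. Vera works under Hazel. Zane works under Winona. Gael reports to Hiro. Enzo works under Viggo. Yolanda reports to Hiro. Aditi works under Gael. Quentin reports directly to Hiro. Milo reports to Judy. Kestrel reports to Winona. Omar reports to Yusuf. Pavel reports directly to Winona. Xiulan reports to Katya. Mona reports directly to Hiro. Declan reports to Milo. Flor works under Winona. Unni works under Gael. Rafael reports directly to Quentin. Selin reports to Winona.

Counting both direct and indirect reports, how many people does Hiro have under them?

7

Hiro directly manages Gael, Yolanda, Quentin, Mona. Under Gael: Unni, Aditi (2). Yolanda has no reports. Under Quentin: Rafael (1). Mona has no reports. So Hiro's organization is 4 direct reports plus everyone under them: 3 + 1 + 2 + 1 = 7.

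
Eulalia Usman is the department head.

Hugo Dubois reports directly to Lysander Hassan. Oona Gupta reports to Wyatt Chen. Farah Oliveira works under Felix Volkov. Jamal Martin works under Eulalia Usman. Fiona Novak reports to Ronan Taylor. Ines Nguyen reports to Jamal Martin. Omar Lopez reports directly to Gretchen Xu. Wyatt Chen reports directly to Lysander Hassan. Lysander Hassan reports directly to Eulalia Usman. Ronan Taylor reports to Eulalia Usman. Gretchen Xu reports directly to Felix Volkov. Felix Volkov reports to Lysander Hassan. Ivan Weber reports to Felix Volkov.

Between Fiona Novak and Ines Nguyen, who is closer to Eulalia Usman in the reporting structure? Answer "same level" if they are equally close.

Both Fiona Novak and Ines Nguyen are 2 levels below Eulalia Usman.

same level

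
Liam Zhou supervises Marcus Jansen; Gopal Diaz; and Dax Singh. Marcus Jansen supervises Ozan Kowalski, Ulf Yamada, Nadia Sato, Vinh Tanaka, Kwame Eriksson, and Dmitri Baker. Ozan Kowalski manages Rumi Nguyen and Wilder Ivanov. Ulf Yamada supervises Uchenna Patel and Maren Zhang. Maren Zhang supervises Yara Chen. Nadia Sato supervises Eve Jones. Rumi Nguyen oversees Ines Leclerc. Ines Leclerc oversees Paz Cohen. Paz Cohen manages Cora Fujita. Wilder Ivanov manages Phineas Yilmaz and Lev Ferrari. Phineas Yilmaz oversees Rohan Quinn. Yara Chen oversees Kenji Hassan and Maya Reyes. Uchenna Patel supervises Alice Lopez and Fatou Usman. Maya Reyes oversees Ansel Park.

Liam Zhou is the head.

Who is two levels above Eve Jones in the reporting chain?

Eve Jones reports to Nadia Sato, and Nadia Sato reports to Marcus Jansen. So Eve Jones's skip-level manager is Marcus Jansen.

Marcus Jansen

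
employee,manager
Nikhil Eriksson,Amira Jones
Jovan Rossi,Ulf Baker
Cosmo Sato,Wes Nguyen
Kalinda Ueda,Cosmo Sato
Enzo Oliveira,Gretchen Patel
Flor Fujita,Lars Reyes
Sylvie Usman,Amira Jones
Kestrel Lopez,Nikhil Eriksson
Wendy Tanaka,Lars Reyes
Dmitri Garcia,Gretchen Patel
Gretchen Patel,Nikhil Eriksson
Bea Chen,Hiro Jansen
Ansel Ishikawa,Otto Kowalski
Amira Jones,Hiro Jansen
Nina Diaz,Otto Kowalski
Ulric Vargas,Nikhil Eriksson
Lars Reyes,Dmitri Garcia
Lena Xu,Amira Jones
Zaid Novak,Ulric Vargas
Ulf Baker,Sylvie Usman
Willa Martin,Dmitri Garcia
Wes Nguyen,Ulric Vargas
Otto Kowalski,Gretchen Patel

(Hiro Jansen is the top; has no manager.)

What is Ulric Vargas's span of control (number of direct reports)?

2

Ulric Vargas directly manages Wes Nguyen, Zaid Novak. That is 2 direct reports.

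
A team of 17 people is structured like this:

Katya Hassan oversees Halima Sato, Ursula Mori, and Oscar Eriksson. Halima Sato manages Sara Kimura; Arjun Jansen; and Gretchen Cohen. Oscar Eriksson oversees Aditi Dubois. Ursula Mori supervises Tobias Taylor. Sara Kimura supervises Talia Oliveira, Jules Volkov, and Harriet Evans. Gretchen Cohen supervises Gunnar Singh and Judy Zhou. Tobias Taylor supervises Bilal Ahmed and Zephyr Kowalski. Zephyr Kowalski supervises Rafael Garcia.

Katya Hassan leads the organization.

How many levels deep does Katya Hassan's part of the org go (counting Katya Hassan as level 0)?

The longest chain under Katya Hassan runs Katya Hassan → Ursula Mori → Tobias Taylor → Zephyr Kowalski → Rafael Garcia, which is 4 levels below Katya Hassan.

4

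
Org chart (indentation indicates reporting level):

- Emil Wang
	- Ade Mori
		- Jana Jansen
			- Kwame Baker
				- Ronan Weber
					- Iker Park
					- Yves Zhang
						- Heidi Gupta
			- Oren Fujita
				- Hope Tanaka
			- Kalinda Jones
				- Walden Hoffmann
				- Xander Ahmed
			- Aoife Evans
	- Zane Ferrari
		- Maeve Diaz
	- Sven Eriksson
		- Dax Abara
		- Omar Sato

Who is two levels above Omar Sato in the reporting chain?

Omar Sato reports to Sven Eriksson, and Sven Eriksson reports to Emil Wang. So Omar Sato's skip-level manager is Emil Wang.

Emil Wang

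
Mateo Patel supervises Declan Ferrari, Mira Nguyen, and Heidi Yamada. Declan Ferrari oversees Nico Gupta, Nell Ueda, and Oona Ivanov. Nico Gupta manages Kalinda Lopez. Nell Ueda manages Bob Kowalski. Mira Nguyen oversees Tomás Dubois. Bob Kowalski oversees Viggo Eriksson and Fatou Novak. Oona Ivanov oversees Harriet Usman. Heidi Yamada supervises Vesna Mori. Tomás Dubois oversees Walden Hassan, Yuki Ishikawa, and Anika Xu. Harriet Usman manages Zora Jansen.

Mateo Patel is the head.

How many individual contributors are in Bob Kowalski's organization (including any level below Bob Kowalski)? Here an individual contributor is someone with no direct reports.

2

The people in Bob Kowalski's organization with no one reporting to them are Fatou Novak, Viggo Eriksson. That is 2.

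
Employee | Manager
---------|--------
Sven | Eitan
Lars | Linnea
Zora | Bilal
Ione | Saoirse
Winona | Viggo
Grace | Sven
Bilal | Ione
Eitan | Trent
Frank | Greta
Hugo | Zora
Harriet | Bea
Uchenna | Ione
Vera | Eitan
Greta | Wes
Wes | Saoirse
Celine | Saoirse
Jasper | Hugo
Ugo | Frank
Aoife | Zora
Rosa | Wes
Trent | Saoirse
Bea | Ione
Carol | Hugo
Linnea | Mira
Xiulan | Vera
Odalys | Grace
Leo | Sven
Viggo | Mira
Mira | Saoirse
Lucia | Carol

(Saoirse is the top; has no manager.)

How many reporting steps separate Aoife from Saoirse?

Chain from Aoife up to Saoirse: Aoife → Zora → Bilal → Ione → Saoirse. That is 4 steps up, so Aoife is 4 levels below Saoirse.

4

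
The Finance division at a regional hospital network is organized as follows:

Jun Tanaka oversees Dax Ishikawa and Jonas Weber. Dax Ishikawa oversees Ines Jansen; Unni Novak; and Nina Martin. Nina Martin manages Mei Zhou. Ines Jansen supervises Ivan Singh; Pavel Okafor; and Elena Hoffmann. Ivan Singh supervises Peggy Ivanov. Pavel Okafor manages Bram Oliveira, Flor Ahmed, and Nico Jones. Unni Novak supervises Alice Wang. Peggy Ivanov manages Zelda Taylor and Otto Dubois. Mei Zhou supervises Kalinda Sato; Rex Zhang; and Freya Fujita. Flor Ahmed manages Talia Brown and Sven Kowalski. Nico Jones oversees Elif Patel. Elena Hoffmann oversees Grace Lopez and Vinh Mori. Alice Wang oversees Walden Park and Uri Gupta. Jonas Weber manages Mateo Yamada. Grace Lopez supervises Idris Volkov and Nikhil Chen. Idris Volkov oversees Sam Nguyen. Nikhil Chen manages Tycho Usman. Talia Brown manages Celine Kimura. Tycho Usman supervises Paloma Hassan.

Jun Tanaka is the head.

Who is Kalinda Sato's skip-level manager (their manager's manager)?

Kalinda Sato reports to Mei Zhou, and Mei Zhou reports to Nina Martin. So Kalinda Sato's skip-level manager is Nina Martin.

Nina Martin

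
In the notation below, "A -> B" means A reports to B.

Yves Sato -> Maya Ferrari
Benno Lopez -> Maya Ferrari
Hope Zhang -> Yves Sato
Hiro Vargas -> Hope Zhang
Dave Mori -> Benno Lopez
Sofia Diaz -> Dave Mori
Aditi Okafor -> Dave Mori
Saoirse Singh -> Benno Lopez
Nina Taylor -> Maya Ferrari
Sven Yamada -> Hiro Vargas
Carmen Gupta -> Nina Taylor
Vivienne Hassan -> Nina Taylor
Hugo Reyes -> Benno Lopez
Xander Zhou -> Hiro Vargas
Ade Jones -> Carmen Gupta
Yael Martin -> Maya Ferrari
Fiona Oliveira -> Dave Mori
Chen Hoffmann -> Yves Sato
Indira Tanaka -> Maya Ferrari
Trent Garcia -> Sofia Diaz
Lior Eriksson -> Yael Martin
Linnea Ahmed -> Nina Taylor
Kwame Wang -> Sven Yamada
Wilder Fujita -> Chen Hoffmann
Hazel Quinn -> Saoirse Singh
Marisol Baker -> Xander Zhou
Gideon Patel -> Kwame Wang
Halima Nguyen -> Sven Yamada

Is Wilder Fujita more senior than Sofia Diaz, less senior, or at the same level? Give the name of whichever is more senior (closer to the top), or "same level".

Both Wilder Fujita and Sofia Diaz are 3 levels below Maya Ferrari.

same level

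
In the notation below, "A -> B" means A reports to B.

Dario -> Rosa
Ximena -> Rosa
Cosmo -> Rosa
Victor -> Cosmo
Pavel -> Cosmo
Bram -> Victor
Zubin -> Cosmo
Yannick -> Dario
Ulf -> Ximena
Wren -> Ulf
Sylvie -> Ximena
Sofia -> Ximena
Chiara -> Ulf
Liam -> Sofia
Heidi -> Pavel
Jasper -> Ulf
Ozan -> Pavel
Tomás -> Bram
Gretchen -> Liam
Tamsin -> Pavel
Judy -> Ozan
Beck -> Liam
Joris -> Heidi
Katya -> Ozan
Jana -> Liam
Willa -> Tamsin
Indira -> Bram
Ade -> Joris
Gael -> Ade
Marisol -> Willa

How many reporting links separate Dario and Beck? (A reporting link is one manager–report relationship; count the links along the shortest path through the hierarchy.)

5

Dario is 1 level below Rosa, and Beck is 4 levels below Rosa (their lowest common manager). The shortest path runs up from Dario to Rosa and back down to Beck: 1 + 4 = 5 links.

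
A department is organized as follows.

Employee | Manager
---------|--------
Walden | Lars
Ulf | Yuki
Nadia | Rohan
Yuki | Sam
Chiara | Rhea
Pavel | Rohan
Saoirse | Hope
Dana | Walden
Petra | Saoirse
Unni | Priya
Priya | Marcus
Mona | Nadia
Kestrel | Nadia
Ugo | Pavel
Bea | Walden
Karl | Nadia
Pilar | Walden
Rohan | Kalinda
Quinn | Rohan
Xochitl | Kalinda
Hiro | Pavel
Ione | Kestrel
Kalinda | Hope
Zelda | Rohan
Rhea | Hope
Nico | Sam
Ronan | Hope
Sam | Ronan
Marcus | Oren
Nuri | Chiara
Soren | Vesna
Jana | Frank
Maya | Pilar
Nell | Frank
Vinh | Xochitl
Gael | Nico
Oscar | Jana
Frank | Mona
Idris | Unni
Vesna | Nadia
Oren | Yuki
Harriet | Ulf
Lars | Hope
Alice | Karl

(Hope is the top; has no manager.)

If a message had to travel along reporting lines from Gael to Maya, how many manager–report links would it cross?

8

Gael is 4 levels below Hope, and Maya is 4 levels below Hope (their lowest common manager). The shortest path runs up from Gael to Hope and back down to Maya: 4 + 4 = 8 links.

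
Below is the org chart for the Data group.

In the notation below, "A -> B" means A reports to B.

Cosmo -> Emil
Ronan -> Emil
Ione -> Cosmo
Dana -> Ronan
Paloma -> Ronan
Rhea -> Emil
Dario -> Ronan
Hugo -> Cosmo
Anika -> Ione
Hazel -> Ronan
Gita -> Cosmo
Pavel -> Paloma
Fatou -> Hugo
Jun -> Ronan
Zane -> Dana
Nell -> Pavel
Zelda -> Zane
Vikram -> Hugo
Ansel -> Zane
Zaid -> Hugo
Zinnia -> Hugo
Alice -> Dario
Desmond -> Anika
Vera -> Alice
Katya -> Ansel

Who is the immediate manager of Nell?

Pavel

Nell reports directly to Pavel.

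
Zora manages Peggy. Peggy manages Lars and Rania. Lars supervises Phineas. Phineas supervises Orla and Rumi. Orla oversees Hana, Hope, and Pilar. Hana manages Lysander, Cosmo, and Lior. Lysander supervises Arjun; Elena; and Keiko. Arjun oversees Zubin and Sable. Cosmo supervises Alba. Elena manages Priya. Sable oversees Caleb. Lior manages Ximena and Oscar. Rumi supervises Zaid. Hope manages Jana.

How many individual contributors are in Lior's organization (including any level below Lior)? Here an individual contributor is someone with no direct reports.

The people in Lior's organization with no one reporting to them are Oscar, Ximena. That is 2.

2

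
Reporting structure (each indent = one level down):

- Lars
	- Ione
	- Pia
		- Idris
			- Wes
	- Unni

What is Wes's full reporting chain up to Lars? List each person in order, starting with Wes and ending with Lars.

Wes -> Idris -> Pia -> Lars

Wes reports to Idris. Idris reports to Pia. Pia reports to Lars. Lars is at the top.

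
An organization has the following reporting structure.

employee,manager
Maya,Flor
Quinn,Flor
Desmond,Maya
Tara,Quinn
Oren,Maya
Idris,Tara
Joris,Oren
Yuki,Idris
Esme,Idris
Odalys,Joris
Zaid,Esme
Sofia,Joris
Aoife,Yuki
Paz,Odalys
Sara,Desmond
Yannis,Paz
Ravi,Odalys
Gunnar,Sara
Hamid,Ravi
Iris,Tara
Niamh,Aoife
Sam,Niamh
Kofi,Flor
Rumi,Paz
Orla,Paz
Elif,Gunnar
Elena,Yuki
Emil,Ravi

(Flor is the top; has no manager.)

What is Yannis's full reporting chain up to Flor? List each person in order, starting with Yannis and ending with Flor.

Yannis -> Paz -> Odalys -> Joris -> Oren -> Maya -> Flor

Yannis reports to Paz. Paz reports to Odalys. Odalys reports to Joris. Joris reports to Oren. Oren reports to Maya. Maya reports to Flor. Flor is at the top.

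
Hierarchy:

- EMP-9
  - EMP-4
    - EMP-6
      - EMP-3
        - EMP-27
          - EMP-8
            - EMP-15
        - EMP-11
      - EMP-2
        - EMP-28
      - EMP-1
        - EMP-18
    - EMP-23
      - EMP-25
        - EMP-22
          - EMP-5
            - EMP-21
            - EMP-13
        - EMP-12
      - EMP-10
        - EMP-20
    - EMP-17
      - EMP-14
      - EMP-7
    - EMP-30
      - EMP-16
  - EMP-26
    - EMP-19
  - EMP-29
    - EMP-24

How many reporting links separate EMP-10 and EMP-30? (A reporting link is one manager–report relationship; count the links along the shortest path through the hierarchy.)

EMP-10 is 2 levels below EMP-4, and EMP-30 is 1 level below EMP-4 (their lowest common manager). The shortest path runs up from EMP-10 to EMP-4 and back down to EMP-30: 2 + 1 = 3 links.

3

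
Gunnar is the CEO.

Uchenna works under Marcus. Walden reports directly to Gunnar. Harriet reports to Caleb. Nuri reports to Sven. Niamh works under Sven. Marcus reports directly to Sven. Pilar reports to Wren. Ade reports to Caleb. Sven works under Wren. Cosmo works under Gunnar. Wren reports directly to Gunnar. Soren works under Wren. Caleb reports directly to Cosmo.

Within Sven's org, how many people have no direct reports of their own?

The people in Sven's organization with no one reporting to them are Nuri, Uchenna, Niamh. That is 3.

3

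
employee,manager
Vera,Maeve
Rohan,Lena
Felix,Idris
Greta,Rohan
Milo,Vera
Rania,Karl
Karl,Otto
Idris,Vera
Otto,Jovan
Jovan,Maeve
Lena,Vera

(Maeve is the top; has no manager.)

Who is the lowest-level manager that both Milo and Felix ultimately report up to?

Milo's chain of managers is Vera, Maeve. Felix's chain of managers is Idris, Vera, Maeve. The first manager that appears in both chains is Vera.

Vera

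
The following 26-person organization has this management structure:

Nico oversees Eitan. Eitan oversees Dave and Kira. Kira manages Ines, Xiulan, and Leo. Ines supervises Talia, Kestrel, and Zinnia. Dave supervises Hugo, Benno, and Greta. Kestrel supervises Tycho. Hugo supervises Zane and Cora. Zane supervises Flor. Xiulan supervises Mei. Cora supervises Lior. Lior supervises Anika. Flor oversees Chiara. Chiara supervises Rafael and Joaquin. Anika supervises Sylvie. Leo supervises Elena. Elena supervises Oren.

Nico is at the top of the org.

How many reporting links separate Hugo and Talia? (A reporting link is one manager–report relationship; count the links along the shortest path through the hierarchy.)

5

Hugo is 2 levels below Eitan, and Talia is 3 levels below Eitan (their lowest common manager). The shortest path runs up from Hugo to Eitan and back down to Talia: 2 + 3 = 5 links.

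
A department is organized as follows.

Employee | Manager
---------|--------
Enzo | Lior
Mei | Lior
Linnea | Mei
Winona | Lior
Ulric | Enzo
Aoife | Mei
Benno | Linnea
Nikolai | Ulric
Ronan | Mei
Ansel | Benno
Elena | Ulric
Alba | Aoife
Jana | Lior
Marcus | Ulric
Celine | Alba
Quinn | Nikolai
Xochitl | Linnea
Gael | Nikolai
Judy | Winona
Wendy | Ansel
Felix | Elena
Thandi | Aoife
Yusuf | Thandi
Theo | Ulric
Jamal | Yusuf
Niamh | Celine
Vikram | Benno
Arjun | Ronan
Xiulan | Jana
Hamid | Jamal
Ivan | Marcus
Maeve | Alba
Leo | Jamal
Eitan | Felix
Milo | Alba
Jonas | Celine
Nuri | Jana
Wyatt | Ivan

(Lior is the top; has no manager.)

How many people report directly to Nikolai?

2

Nikolai directly manages Quinn, Gael. That is 2 direct reports.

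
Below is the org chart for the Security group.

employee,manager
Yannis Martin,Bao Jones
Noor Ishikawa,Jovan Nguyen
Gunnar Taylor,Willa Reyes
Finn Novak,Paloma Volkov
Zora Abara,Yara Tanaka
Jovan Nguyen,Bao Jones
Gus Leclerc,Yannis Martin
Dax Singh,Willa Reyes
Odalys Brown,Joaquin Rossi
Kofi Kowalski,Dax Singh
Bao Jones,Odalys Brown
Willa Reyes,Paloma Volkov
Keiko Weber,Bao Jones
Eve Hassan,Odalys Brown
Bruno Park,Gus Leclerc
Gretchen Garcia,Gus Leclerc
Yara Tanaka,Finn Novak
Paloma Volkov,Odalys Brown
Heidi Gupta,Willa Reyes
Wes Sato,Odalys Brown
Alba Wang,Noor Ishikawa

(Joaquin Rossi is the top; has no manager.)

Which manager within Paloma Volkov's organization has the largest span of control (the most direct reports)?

Willa Reyes

Direct-report counts within Paloma Volkov's organization: Paloma Volkov has 2; Finn Novak has 1; Yara Tanaka has 1; Willa Reyes has 3; Dax Singh has 1. The largest is 3, held by Willa Reyes.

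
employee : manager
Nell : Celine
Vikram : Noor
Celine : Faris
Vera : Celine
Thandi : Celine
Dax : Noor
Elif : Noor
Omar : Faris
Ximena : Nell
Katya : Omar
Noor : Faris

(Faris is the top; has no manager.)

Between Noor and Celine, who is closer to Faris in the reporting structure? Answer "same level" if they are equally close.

Both Noor and Celine are 1 level below Faris.

same level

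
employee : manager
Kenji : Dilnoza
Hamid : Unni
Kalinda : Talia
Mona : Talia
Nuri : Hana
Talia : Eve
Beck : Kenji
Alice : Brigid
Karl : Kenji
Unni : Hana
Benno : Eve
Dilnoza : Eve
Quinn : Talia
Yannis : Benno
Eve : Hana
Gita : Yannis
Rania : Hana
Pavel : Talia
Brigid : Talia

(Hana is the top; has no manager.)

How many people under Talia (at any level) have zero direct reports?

The people in Talia's organization with no one reporting to them are Pavel, Alice, Quinn, Mona, Kalinda. That is 5.

5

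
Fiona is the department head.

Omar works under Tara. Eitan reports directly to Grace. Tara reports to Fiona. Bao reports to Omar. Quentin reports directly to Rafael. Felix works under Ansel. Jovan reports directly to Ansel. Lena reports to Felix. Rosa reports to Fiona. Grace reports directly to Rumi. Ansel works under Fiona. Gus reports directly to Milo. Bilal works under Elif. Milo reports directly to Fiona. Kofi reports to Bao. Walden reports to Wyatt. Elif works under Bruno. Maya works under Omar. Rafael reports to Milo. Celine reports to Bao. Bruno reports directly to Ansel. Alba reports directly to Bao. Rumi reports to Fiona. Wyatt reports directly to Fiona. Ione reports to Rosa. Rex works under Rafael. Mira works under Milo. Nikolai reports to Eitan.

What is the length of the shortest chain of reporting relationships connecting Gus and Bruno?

4

Gus is 2 levels below Fiona, and Bruno is 2 levels below Fiona (their lowest common manager). The shortest path runs up from Gus to Fiona and back down to Bruno: 2 + 2 = 4 links.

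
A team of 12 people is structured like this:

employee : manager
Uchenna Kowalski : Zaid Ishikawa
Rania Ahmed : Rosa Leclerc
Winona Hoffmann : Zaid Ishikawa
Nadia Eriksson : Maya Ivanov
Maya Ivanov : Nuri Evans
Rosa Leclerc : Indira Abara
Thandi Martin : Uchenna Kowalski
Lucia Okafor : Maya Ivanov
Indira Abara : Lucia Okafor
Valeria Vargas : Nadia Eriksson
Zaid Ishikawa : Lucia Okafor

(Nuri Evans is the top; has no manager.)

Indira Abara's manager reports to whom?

Indira Abara reports to Lucia Okafor, and Lucia Okafor reports to Maya Ivanov. So Indira Abara's skip-level manager is Maya Ivanov.

Maya Ivanov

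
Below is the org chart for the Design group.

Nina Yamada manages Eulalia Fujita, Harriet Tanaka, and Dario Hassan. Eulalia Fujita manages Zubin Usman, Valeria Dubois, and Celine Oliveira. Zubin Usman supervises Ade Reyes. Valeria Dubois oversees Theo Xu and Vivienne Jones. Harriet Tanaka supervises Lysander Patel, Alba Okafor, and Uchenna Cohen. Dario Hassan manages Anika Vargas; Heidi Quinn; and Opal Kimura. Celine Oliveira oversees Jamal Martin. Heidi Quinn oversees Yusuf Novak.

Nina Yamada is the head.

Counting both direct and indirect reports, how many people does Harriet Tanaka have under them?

3

Harriet Tanaka directly manages Alba Okafor, Lysander Patel, Uchenna Cohen. Alba Okafor has no reports. Lysander Patel has no reports. Uchenna Cohen has no reports. So Harriet Tanaka's organization is 3 direct reports plus everyone under them: 1 + 1 + 1 = 3.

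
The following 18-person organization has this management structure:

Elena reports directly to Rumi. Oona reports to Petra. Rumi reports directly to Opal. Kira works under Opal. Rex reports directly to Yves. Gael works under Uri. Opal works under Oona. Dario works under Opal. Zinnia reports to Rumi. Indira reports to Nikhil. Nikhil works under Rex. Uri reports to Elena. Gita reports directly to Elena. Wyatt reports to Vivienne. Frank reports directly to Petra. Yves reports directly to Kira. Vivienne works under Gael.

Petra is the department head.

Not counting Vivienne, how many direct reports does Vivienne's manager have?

Vivienne reports to Gael, and Gael has no other direct reports. Vivienne has 0 peers.

0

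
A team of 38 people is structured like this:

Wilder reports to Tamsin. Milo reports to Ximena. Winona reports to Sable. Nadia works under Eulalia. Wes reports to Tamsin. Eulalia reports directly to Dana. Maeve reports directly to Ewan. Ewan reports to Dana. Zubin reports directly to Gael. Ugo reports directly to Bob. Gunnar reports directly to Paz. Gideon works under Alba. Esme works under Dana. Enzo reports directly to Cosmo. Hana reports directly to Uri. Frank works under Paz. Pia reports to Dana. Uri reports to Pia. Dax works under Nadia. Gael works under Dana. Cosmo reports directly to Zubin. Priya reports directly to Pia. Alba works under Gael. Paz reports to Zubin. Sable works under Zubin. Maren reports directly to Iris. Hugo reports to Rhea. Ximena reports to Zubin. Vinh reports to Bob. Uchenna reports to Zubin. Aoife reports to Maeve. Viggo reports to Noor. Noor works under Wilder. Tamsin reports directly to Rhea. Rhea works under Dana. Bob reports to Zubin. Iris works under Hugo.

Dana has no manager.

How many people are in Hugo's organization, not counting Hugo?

2

Hugo directly manages Iris. Under Iris: Maren (1). That's 2 in total.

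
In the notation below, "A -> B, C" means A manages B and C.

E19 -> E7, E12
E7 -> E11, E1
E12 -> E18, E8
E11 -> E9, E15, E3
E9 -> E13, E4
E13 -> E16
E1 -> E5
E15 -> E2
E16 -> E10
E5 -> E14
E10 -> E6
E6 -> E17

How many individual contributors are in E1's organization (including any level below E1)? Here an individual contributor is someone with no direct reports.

The only person in E1's organization with no one reporting to them is E14. That is 1.

1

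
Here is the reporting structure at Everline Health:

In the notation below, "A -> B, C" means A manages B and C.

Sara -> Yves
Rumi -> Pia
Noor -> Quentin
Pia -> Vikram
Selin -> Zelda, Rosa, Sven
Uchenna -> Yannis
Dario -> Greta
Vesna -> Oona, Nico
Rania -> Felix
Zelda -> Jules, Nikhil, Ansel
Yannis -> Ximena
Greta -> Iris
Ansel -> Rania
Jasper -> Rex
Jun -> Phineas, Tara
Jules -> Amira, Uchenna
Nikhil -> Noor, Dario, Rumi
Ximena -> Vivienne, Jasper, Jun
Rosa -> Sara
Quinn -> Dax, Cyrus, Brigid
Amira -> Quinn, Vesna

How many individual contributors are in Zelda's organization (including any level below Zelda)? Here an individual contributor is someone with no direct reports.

The people in Zelda's organization with no one reporting to them are Felix, Vikram, Iris, Quentin, Tara, Phineas, Rex, Vivienne, Nico, Oona, Brigid, Cyrus, Dax. That is 13.

13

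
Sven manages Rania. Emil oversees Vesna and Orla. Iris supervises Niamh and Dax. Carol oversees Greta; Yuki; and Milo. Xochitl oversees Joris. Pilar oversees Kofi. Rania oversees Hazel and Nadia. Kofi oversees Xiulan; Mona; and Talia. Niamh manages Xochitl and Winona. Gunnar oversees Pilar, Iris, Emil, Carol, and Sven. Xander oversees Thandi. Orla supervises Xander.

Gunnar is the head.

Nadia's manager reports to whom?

Nadia reports to Rania, and Rania reports to Sven. So Nadia's skip-level manager is Sven.

Sven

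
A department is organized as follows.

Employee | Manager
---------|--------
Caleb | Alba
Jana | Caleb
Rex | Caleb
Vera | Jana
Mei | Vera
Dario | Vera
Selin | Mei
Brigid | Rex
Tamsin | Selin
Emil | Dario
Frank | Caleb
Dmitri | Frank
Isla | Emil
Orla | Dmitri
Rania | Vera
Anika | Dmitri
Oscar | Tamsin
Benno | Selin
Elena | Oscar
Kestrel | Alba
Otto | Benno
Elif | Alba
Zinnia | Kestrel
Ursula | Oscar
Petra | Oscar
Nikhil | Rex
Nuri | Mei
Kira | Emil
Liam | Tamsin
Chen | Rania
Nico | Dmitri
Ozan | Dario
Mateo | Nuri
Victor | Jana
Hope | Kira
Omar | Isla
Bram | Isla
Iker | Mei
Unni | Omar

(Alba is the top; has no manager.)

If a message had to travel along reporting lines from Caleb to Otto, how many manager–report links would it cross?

Otto is in Caleb's organization: the chain from Otto up to Caleb is Otto → Benno → Selin → Mei → Vera → Jana → Caleb, which is 6 links.

6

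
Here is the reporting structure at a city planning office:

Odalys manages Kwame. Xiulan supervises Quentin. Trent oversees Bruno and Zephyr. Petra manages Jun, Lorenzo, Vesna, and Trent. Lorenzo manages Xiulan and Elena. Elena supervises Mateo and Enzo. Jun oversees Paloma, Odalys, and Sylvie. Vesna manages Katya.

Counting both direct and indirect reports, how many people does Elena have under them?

Elena directly manages Mateo, Enzo. Mateo has no reports. Enzo has no reports. So Elena's organization is 2 direct reports plus everyone under them: 1 + 1 = 2.

2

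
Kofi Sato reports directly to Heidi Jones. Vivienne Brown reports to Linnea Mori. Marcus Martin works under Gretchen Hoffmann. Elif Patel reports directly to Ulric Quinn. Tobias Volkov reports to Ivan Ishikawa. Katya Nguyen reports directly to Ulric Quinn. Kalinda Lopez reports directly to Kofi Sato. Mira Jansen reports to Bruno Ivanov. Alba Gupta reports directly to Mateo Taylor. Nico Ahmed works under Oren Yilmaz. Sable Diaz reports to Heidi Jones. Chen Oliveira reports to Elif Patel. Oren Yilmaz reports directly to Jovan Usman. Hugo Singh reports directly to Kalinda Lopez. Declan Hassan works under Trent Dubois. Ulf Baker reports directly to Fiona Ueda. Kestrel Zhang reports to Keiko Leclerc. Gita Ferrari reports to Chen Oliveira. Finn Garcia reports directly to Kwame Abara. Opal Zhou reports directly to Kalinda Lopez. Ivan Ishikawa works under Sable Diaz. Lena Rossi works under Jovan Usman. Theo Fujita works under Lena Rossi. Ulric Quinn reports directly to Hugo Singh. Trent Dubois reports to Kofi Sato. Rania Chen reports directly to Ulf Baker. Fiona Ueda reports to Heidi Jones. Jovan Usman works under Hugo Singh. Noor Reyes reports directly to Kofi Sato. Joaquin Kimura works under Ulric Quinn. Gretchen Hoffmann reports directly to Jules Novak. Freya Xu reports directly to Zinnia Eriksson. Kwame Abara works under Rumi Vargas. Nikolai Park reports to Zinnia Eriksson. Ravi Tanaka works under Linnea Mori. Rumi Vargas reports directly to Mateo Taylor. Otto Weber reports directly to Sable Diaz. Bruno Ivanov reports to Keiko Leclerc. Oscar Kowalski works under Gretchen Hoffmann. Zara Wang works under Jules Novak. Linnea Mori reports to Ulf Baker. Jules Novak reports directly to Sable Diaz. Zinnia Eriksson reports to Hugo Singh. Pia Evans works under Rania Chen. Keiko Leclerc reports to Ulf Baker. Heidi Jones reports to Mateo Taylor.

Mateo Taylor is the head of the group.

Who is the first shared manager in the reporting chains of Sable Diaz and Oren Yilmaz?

Heidi Jones

Sable Diaz's chain of managers is Heidi Jones, Mateo Taylor. Oren Yilmaz's chain of managers is Jovan Usman, Hugo Singh, Kalinda Lopez, Kofi Sato, Heidi Jones, Mateo Taylor. The first manager that appears in both chains is Heidi Jones.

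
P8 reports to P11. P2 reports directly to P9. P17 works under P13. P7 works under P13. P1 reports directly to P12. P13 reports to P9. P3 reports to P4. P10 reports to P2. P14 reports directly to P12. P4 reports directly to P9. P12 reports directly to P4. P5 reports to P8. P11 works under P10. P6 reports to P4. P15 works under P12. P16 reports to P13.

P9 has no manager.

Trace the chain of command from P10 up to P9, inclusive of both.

P10 reports to P2. P2 reports to P9. P9 is at the top.

P10 -> P2 -> P9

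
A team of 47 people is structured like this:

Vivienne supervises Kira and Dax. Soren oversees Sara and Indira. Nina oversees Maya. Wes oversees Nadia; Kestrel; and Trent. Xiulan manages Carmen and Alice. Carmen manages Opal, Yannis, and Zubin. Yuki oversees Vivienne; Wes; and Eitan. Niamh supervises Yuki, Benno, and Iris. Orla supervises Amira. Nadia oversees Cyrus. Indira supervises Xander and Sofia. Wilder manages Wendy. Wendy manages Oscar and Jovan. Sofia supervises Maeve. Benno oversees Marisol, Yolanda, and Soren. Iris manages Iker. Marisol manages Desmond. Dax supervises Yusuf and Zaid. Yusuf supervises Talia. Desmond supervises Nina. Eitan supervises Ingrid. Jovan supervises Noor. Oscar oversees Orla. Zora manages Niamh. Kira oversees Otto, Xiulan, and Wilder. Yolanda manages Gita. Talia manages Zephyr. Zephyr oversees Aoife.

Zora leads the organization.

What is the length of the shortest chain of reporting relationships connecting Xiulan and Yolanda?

Xiulan is 4 levels below Niamh, and Yolanda is 2 levels below Niamh (their lowest common manager). The shortest path runs up from Xiulan to Niamh and back down to Yolanda: 4 + 2 = 6 links.

6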